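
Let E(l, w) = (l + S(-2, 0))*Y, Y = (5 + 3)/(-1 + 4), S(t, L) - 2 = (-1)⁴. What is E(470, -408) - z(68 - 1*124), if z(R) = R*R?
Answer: -5624/3 ≈ -1874.7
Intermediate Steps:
S(t, L) = 3 (S(t, L) = 2 + (-1)⁴ = 2 + 1 = 3)
Y = 8/3 ≈ 2.6667
z(R) = R²
E(l, w) = 8 + 8*l/3 (E(l, w) = (l + 3)*(8/3) = (3 + l)*(8/3) = 8 + 8*l/3)
E(470, -408) - z(68 - 1*124) = (8 + (8/3)*470) - (68 - 1*124)² = (8 + 3760/3) - (68 - 124)² = 3784/3 - 1*(-56)² = 3784/3 - 1*3136 = 3784/3 - 3136 = -5624/3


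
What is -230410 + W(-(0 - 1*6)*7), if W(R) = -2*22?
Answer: -230454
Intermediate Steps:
W(R) = -44
-230410 + W(-(0 - 1*6)*7) = -230410 - 44 = -230454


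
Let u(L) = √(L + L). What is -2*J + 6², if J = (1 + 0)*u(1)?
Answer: 36 - 2*√2 ≈ 33.172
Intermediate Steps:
u(L) = √2*√L (u(L) = √(2*L) = √2*√L)
J = √2 (J = (1 + 0)*(√2*√1) = 1*(√2*1) = 1*√2 = √2 ≈ 1.4142)
-2*J + 6² = -2*√2 + 6² = -2*√2 + 36 = 36 - 2*√2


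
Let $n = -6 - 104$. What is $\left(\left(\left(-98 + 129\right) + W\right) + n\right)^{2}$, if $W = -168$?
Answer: $61009$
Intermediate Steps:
$n = -110$ ($n = -6 - 104 = -110$)
$\left(\left(\left(-98 + 129\right) + W\right) + n\right)^{2} = \left(\left(\left(-98 + 129\right) - 168\right) - 110\right)^{2} = \left(\left(31 - 168\right) - 110\right)^{2} = \left(-137 - 110\right)^{2} = \left(-247\right)^{2} = 61009$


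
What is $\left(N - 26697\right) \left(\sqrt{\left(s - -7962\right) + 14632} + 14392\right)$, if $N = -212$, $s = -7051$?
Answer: $-387274328 - 80727 \sqrt{1727} \approx -3.9063 \cdot 10^{8}$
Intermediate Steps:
$\left(N - 26697\right) \left(\sqrt{\left(s - -7962\right) + 14632} + 14392\right) = \left(-212 - 26697\right) \left(\sqrt{\left(-7051 - -7962\right) + 14632} + 14392\right) = - 26909 \left(\sqrt{\left(-7051 + 7962\right) + 14632} + 14392\right) = - 26909 \left(\sqrt{911 + 14632} + 14392\right) = - 26909 \left(\sqrt{15543} + 14392\right) = - 26909 \left(3 \sqrt{1727} + 14392\right) = - 26909 \left(14392 + 3 \sqrt{1727}\right) = -387274328 - 80727 \sqrt{1727}$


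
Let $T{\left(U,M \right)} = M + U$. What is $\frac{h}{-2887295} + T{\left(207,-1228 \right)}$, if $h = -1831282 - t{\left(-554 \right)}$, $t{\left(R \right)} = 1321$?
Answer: $- \frac{2946095592}{2887295} \approx -1020.4$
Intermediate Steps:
$h = -1832603$ ($h = -1831282 - 1321 = -1832603$)
$\frac{h}{-2887295} + T{\left(207,-1228 \right)} = - \frac{1832603}{-2887295} + \left(-1228 + 207\right) = \left(-1832603\right) \left(- \frac{1}{2887295}\right) - 1021 = \frac{1832603}{2887295} - 1021 = - \frac{2946095592}{2887295}$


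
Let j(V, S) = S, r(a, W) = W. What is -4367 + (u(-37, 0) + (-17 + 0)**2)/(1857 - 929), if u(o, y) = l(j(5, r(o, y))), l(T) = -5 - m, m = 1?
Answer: -4052293/928 ≈ -4366.7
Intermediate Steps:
l(T) = -6 (l(T) = -5 - 1*1 = -5 - 1 = -6)
u(o, y) = -6
-4367 + (u(-37, 0) + (-17 + 0)**2)/(1857 - 929) = -4367 + (-6 + (-17 + 0)**2)/(1857 - 929) = -4367 + (-6 + (-17)**2)/928 = -4367 + (-6 + 289)*(1/928) = -4367 + 283*(1/928) = -4367 + 283/928 = -4052293/928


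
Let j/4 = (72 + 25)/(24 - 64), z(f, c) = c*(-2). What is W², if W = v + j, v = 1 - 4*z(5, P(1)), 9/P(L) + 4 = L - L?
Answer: 71289/100 ≈ 712.89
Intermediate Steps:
P(L) = -9/4 (P(L) = 9/(-4 + (L - L)) = 9/(-4 + 0) = 9/(-4) = 9*(-¼) = -9/4)
z(f, c) = -2*c
j = -97/10 (j = 4*((72 + 25)/(24 - 64)) = 4*(97/(-40)) = 4*(97*(-1/40)) = 4*(-97/40) = -97/10 ≈ -9.7000)
v = -17 (v = 1 - (-8)*(-9)/4 = 1 - 4*9/2 = 1 - 18 = -17)
W = -267/10 (W = -17 - 97/10 = -267/10 ≈ -26.700)
W² = (-267/10)² = 71289/100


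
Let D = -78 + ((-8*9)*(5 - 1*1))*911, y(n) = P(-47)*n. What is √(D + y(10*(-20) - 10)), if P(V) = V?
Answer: 12*I*√1754 ≈ 502.57*I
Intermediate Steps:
y(n) = -47*n
D = -262446 (D = -78 - 72*(5 - 1)*911 = -78 - 72*4*911 = -78 - 288*911 = -78 - 262368 = -262446)
√(D + y(10*(-20) - 10)) = √(-262446 - 47*(10*(-20) - 10)) = √(-262446 - 47*(-200 - 10)) = √(-262446 - 47*(-210)) = √(-262446 + 9870) = √(-252576) = 12*I*√1754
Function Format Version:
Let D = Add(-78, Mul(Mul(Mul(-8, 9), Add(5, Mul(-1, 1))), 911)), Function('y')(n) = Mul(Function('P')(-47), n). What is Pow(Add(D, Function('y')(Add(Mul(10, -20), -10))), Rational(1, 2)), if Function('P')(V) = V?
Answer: Mul(12, I, Pow(1754, Rational(1, 2))) ≈ Mul(502.57, I)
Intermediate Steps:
Function('y')(n) = Mul(-47, n)
D = -262446 (D = Add(-78, Mul(Mul(-72, Add(5, -1)), 911)) = Add(-78, Mul(Mul(-72, 4), 911)) = Add(-78, Mul(-288, 911)) = Add(-78, -262368) = -262446)
Pow(Add(D, Function('y')(Add(Mul(10, -20), -10))), Rational(1, 2)) = Pow(Add(-262446, Mul(-47, Add(Mul(10, -20), -10))), Rational(1, 2)) = Pow(Add(-262446, Mul(-47, Add(-200, -10))), Rational(1, 2)) = Pow(Add(-262446, Mul(-47, -210)), Rational(1, 2)) = Pow(Add(-262446, 9870), Rational(1, 2)) = Pow(-252576, Rational(1, 2)) = Mul(12, I, Pow(1754, Rational(1, 2)))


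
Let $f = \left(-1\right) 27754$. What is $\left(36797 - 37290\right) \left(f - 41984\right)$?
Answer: $34380834$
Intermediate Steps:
$f = -27754$
$\left(36797 - 37290\right) \left(f - 41984\right) = \left(36797 - 37290\right) \left(-27754 - 41984\right) = \left(-493\right) \left(-69738\right) = 34380834$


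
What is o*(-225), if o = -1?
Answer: 225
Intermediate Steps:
o*(-225) = -1*(-225) = 225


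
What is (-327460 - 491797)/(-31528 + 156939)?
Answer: -819257/125411 ≈ -6.5326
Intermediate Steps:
(-327460 - 491797)/(-31528 + 156939) = -819257/125411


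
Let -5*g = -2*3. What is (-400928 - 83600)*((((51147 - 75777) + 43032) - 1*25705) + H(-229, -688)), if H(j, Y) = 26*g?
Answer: 17616953552/5 ≈ 3.5234e+9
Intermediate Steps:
g = 6/5 (g = -(-2)*3/5 = -1/5*(-6) = 6/5 ≈ 1.2000)
H(j, Y) = 156/5 (H(j, Y) = 26*(6/5) = 156/5)
(-400928 - 83600)*((((51147 - 75777) + 43032) - 1*25705) + H(-229, -688)) = (-400928 - 83600)*((((51147 - 75777) + 43032) - 1*25705) + 156/5) = -484528*(((-24630 + 43032) - 25705) + 156/5) = -484528*((18402 - 25705) + 156/5) = -484528*(-7303 + 156/5) = -484528*(-36359/5) = 17616953552/5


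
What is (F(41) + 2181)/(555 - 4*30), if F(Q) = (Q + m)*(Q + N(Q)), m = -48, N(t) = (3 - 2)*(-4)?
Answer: 1922/435 ≈ 4.4184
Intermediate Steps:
N(t) = -4 (N(t) = 1*(-4) = -4)
F(Q) = (-48 + Q)*(-4 + Q) (F(Q) = (Q - 48)*(Q - 4) = (-48 + Q)*(-4 + Q))
(F(41) + 2181)/(555 - 4*30) = ((192 + 41² - 52*41) + 2181)/(555 - 4*30) = ((192 + 1681 - 2132) + 2181)/(555 - 120) = (-259 + 2181)/435 = 1922*(1/435) = 1922/435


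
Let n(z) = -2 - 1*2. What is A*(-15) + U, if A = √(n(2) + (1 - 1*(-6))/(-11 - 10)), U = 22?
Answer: 22 - 5*I*√39 ≈ 22.0 - 31.225*I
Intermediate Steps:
n(z) = -4 (n(z) = -2 - 2 = -4)
A = I*√39/3 (A = √(-4 + (1 - 1*(-6))/(-11 - 10)) = √(-4 + (1 + 6)/(-21)) = √(-4 + 7*(-1/21)) = √(-4 - ⅓) = √(-13/3) = I*√39/3 ≈ 2.0817*I)
A*(-15) + U = (I*√39/3)*(-15) + 22 = -5*I*√39 + 22 = 22 - 5*I*√39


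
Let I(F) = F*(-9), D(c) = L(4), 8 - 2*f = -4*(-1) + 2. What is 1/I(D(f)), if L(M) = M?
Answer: -1/36 ≈ -0.027778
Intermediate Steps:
f = 1 (f = 4 - (-4*(-1) + 2)/2 = 4 - (4 + 2)/2 = 4 - 1/2*6 = 4 - 3 = 1)
D(c) = 4
I(F) = -9*F
1/I(D(f)) = 1/(-9*4) = 1/(-36) = -1/36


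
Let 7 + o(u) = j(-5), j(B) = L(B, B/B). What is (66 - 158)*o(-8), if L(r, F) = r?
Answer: 1104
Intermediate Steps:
j(B) = B
o(u) = -12 (o(u) = -7 - 5 = -12)
(66 - 158)*o(-8) = (66 - 158)*(-12) = -92*(-12) = 1104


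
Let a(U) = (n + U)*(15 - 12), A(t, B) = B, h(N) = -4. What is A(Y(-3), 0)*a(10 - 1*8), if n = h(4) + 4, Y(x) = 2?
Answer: 0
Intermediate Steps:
n = 0 (n = -4 + 4 = 0)
a(U) = 3*U (a(U) = (0 + U)*(15 - 12) = U*3 = 3*U)
A(Y(-3), 0)*a(10 - 1*8) = 0*(3*(10 - 1*8)) = 0*(3*(10 - 8)) = 0*(3*2) = 0*6 = 0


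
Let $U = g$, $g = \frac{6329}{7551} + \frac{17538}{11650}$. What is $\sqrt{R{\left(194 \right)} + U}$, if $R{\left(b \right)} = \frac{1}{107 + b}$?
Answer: $\frac{\sqrt{1828291011119914453}}{882623805} \approx 1.532$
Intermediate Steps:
$g = \frac{103081144}{43984575}$ ($g = 6329 \cdot \frac{1}{7551} + 17538 \cdot \frac{1}{11650} = \frac{6329}{7551} + \frac{8769}{5825} = \frac{103081144}{43984575} \approx 2.3436$)
$U = \frac{103081144}{43984575} \approx 2.3436$
$\sqrt{R{\left(194 \right)} + U} = \sqrt{\frac{1}{107 + 194} + \frac{103081144}{43984575}} = \sqrt{\frac{1}{301} + \frac{103081144}{43984575}} = \sqrt{\frac{31071408919}{13239357075}} = \frac{\sqrt{1828291011119914453}}{882623805}$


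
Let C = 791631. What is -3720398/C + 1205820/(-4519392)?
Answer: -1480708454203/298140900696 ≈ -4.9665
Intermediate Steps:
-3720398/C + 1205820/(-4519392) = -3720398/791631 + 1205820/(-4519392) = -3720398*1/791631 + 1205820*(-1/4519392) = -3720398/791631 - 100485/376616 = -1480708454203/298140900696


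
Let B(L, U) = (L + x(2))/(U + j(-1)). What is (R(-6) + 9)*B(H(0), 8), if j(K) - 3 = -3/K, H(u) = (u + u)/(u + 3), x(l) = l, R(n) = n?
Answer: 3/7 ≈ 0.42857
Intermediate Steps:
H(u) = 2*u/(3 + u) (H(u) = (2*u)/(3 + u) = 2*u/(3 + u))
j(K) = 3 - 3/K
B(L, U) = (2 + L)/(6 + U) (B(L, U) = (L + 2)/(U + (3 - 3/(-1))) = (2 + L)/(U + (3 - 3*(-1))) = (2 + L)/(U + (3 + 3)) = (2 + L)/(U + 6) = (2 + L)/(6 + U))
(R(-6) + 9)*B(H(0), 8) = (-6 + 9)*((2 + 2*0/(3 + 0))/(6 + 8)) = 3*((2 + 2*0/3)/14) = 3*((2 + 2*0*(⅓))/14) = 3*((2 + 0)/14) = 3*((1/14)*2) = 3*(⅐) = 3/7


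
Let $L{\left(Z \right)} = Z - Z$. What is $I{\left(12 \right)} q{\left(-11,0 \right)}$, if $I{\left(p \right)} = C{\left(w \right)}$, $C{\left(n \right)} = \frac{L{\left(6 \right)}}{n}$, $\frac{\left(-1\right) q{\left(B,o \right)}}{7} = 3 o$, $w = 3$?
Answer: $0$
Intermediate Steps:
$L{\left(Z \right)} = 0$
$q{\left(B,o \right)} = - 21 o$ ($q{\left(B,o \right)} = - 7 \cdot 3 o = - 21 o$)
$C{\left(n \right)} = 0$ ($C{\left(n \right)} = \frac{0}{n} = 0$)
$I{\left(p \right)} = 0$
$I{\left(12 \right)} q{\left(-11,0 \right)} = 0 \left(\left(-21\right) 0\right) = 0 \cdot 0 = 0$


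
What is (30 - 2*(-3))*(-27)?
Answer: -972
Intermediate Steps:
(30 - 2*(-3))*(-27) = (30 + 6)*(-27) = 36*(-27) = -972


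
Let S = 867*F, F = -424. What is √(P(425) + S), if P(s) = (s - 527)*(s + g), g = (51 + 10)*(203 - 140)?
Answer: 24*I*√1394 ≈ 896.07*I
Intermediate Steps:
g = 3843 (g = 61*63 = 3843)
P(s) = (-527 + s)*(3843 + s) (P(s) = (s - 527)*(s + 3843) = (-527 + s)*(3843 + s))
S = -367608 (S = 867*(-424) = -367608)
√(P(425) + S) = √((-2025261 + 425² + 3316*425) - 367608) = √((-2025261 + 180625 + 1409300) - 367608) = √(-435336 - 367608) = √(-802944) = 24*I*√1394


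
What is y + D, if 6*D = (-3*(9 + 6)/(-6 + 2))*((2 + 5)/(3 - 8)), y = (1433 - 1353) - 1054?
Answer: -7813/8 ≈ -976.63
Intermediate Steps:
y = -974 (y = 80 - 1054 = -974)
D = -21/8 (D = ((-3*(9 + 6)/(-6 + 2))*((2 + 5)/(3 - 8)))/6 = ((-45/(-4))*(7/(-5)))/6 = ((-45*(-1)/4)*(7*(-⅕)))/6 = (-3*(-15/4)*(-7/5))/6 = ((45/4)*(-7/5))/6 = (⅙)*(-63/4) = -21/8 ≈ -2.6250)
y + D = -974 - 21/8 = -7813/8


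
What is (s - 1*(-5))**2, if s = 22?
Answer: 729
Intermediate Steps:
(s - 1*(-5))**2 = (22 - 1*(-5))**2 = (22 + 5)**2 = 27**2 = 729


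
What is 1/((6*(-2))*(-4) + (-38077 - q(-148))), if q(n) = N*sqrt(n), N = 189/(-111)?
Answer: -1407073/53509594993 - 126*I*sqrt(37)/53509594993 ≈ -2.6296e-5 - 1.4323e-8*I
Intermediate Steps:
N = -63/37 (N = 189*(-1/111) = -63/37 ≈ -1.7027)
q(n) = -63*sqrt(n)/37
1/((6*(-2))*(-4) + (-38077 - q(-148))) = 1/((6*(-2))*(-4) + (-38077 - (-63)*sqrt(-148)/37)) = 1/(-12*(-4) + (-38077 - (-63)*2*I*sqrt(37)/37)) = 1/(48 + (-38077 - (-126)*I*sqrt(37)/37)) = 1/(48 + (-38077 + 126*I*sqrt(37)/37)) = 1/(-38029 + 126*I*sqrt(37)/37)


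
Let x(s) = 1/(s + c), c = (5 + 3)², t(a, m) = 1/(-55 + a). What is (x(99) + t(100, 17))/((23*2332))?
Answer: 52/98355015 ≈ 5.2870e-7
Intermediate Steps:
c = 64 (c = 8² = 64)
x(s) = 1/(64 + s) (x(s) = 1/(s + 64) = 1/(64 + s))
(x(99) + t(100, 17))/((23*2332)) = (1/(64 + 99) + 1/(-55 + 100))/((23*2332)) = (1/163 + 1/45)/53636 = (1/163 + 1/45)*(1/53636) = (208/7335)*(1/53636) = 52/98355015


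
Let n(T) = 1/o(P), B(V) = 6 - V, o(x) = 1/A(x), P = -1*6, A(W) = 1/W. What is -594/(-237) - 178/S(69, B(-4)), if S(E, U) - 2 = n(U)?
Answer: -82194/869 ≈ -94.585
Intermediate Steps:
P = -6
o(x) = x (o(x) = 1/(1/x) = x)
n(T) = -⅙ (n(T) = 1/(-6) = -⅙)
S(E, U) = 11/6 (S(E, U) = 2 - ⅙ = 11/6)
-594/(-237) - 178/S(69, B(-4)) = -594/(-237) - 178/11/6 = -594*(-1/237) - 178*6/11 = 198/79 - 1068/11 = -82194/869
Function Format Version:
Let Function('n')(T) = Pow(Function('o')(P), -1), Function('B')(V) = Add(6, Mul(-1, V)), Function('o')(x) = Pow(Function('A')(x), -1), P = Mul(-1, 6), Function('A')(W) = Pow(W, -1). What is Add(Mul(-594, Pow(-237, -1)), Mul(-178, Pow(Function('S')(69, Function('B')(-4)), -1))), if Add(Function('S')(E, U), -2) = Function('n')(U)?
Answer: Rational(-82194, 869) ≈ -94.585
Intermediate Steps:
P = -6
Function('o')(x) = x (Function('o')(x) = Pow(Pow(x, -1), -1) = x)
Function('n')(T) = Rational(-1, 6) (Function('n')(T) = Pow(-6, -1) = Rational(-1, 6))
Function('S')(E, U) = Rational(11, 6) (Function('S')(E, U) = Add(2, Rational(-1, 6)) = Rational(11, 6))
Add(Mul(-594, Pow(-237, -1)), Mul(-178, Pow(Function('S')(69, Function('B')(-4)), -1))) = Add(Mul(-594, Pow(-237, -1)), Mul(-178, Pow(Rational(11, 6), -1))) = Add(Mul(-594, Rational(-1, 237)), Mul(-178, Rational(6, 11))) = Add(Rational(198, 79), Rational(-1068, 11)) = Rational(-82194, 869)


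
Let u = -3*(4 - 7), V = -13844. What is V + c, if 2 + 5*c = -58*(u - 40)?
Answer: -67424/5 ≈ -13485.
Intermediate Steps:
u = 9 (u = -3*(-3) = 9)
c = 1796/5 (c = -⅖ + (-58*(9 - 40))/5 = -⅖ + (-58*(-31))/5 = -⅖ + (⅕)*1798 = -⅖ + 1798/5 = 1796/5 ≈ 359.20)
V + c = -13844 + 1796/5 = -67424/5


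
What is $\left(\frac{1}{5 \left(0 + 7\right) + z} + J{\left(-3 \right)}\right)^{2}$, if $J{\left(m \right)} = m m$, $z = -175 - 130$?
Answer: $\frac{5900041}{72900} \approx 80.933$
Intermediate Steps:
$z = -305$
$J{\left(m \right)} = m^{2}$
$\left(\frac{1}{5 \left(0 + 7\right) + z} + J{\left(-3 \right)}\right)^{2} = \left(\frac{1}{5 \left(0 + 7\right) - 305} + \left(-3\right)^{2}\right)^{2} = \left(\frac{1}{5 \cdot 7 - 305} + 9\right)^{2} = \left(\frac{1}{35 - 305} + 9\right)^{2} = \left(\frac{1}{-270} + 9\right)^{2} = \left(- \frac{1}{270} + 9\right)^{2} = \left(\frac{2429}{270}\right)^{2} = \frac{5900041}{72900}$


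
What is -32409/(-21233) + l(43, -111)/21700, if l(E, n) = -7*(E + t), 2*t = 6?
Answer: 49745591/32911150 ≈ 1.5115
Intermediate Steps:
t = 3 (t = (½)*6 = 3)
l(E, n) = -21 - 7*E (l(E, n) = -7*(E + 3) = -7*(3 + E) = -21 - 7*E)
-32409/(-21233) + l(43, -111)/21700 = -32409/(-21233) + (-21 - 7*43)/21700 = -32409*(-1/21233) + (-21 - 301)*(1/21700) = 32409/21233 - 322*1/21700 = 32409/21233 - 23/1550 = 49745591/32911150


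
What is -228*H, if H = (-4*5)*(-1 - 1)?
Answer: -9120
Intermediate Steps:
H = 40 (H = -20*(-2) = 40)
-228*H = -228*40 = -9120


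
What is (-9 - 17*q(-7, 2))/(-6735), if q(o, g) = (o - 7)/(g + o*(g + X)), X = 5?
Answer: 661/316545 ≈ 0.0020882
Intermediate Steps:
q(o, g) = (-7 + o)/(g + o*(5 + g)) (q(o, g) = (o - 7)/(g + o*(g + 5)) = (-7 + o)/(g + o*(5 + g)))
(-9 - 17*q(-7, 2))/(-6735) = (-9 - 17*(-7 - 7)/(2 + 5*(-7) + 2*(-7)))/(-6735) = (-9 - 17*(-14)/(2 - 35 - 14))*(-1/6735) = (-9 - 17*(-14)/(-47))*(-1/6735) = (-9 - (-17)*(-14)/47)*(-1/6735) = (-9 - 17*14/47)*(-1/6735) = (-9 - 238/47)*(-1/6735) = -661/47*(-1/6735) = 661/316545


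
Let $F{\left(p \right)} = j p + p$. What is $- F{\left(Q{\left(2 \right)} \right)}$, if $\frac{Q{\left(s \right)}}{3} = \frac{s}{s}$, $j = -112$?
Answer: $333$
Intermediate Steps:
$Q{\left(s \right)} = 3$ ($Q{\left(s \right)} = 3 \frac{s}{s} = 3 \cdot 1 = 3$)
$F{\left(p \right)} = - 111 p$ ($F{\left(p \right)} = - 112 p + p = - 111 p$)
$- F{\left(Q{\left(2 \right)} \right)} = - \left(-111\right) 3 = \left(-1\right) \left(-333\right) = 333$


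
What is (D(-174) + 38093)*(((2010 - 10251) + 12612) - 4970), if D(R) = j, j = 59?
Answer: -22853048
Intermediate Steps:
D(R) = 59
(D(-174) + 38093)*(((2010 - 10251) + 12612) - 4970) = (59 + 38093)*(((2010 - 10251) + 12612) - 4970) = 38152*((-8241 + 12612) - 4970) = 38152*(4371 - 4970) = 38152*(-599) = -22853048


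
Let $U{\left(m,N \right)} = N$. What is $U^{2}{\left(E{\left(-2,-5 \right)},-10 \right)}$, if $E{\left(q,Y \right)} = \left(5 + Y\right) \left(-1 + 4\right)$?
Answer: $100$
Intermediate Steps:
$E{\left(q,Y \right)} = 15 + 3 Y$ ($E{\left(q,Y \right)} = \left(5 + Y\right) 3 = 15 + 3 Y$)
$U^{2}{\left(E{\left(-2,-5 \right)},-10 \right)} = \left(-10\right)^{2} = 100$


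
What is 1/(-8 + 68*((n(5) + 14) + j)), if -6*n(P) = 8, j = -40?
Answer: -3/5600 ≈ -0.00053571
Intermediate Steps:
n(P) = -4/3 (n(P) = -⅙*8 = -4/3)
1/(-8 + 68*((n(5) + 14) + j)) = 1/(-8 + 68*((-4/3 + 14) - 40)) = 1/(-8 + 68*(38/3 - 40)) = 1/(-8 + 68*(-82/3)) = 1/(-8 - 5576/3) = 1/(-5600/3) = -3/5600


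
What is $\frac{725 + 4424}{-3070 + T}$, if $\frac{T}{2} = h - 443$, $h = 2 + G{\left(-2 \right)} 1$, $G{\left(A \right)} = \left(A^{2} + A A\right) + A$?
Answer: $- \frac{5149}{3940} \approx -1.3069$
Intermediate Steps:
$G{\left(A \right)} = A + 2 A^{2}$ ($G{\left(A \right)} = \left(A^{2} + A^{2}\right) + A = 2 A^{2} + A = A + 2 A^{2}$)
$h = 8$ ($h = 2 + - 2 \left(1 + 2 \left(-2\right)\right) 1 = 2 + - 2 \left(1 - 4\right) 1 = 2 + \left(-2\right) \left(-3\right) 1 = 2 + 6 \cdot 1 = 2 + 6 = 8$)
$T = -870$ ($T = 2 \left(8 - 443\right) = 2 \left(-435\right) = -870$)
$\frac{725 + 4424}{-3070 + T} = \frac{725 + 4424}{-3070 - 870} = \frac{5149}{-3940} = 5149 \left(- \frac{1}{3940}\right) = - \frac{5149}{3940}$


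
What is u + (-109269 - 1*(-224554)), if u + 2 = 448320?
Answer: 563603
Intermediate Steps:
u = 448318 (u = -2 + 448320 = 448318)
u + (-109269 - 1*(-224554)) = 448318 + (-109269 - 1*(-224554)) = 448318 + (-109269 + 224554) = 448318 + 115285 = 563603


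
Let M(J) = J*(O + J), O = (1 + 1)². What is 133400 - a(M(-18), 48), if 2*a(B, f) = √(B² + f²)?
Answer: 133400 - 6*√457 ≈ 1.3327e+5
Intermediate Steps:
O = 4 (O = 2² = 4)
M(J) = J*(4 + J)
a(B, f) = √(B² + f²)/2
133400 - a(M(-18), 48) = 133400 - √((-18*(4 - 18))² + 48²)/2 = 133400 - √((-18*(-14))² + 2304)/2 = 133400 - √(252² + 2304)/2 = 133400 - √(63504 + 2304)/2 = 133400 - √65808/2 = 133400 - 12*√457/2 = 133400 - 6*√457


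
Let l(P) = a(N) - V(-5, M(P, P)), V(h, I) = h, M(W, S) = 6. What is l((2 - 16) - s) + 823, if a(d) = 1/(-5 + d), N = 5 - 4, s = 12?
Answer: 3311/4 ≈ 827.75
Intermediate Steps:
N = 1
l(P) = 19/4 (l(P) = 1/(-5 + 1) - 1*(-5) = 1/(-4) + 5 = -¼ + 5 = 19/4)
l((2 - 16) - s) + 823 = 19/4 + 823 = 3311/4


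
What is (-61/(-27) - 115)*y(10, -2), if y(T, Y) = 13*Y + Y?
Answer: 85232/27 ≈ 3156.7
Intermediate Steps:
y(T, Y) = 14*Y
(-61/(-27) - 115)*y(10, -2) = (-61/(-27) - 115)*(14*(-2)) = (-61*(-1/27) - 115)*(-28) = (61/27 - 115)*(-28) = -3044/27*(-28) = 85232/27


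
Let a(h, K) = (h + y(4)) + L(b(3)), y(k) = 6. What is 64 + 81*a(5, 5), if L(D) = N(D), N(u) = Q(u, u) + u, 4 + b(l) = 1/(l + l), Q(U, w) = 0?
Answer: 1289/2 ≈ 644.50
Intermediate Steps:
b(l) = -4 + 1/(2*l) (b(l) = -4 + 1/(l + l) = -4 + 1/(2*l))
N(u) = u (N(u) = 0 + u = u)
L(D) = D
a(h, K) = 13/6 + h (a(h, K) = (h + 6) + (-4 + (½)/3) = (6 + h) + (-4 + (½)*(⅓)) = (6 + h) + (-4 + ⅙) = (6 + h) - 23/6 = 13/6 + h)
64 + 81*a(5, 5) = 64 + 81*(13/6 + 5) = 64 + 81*(43/6) = 64 + 1161/2 = 1289/2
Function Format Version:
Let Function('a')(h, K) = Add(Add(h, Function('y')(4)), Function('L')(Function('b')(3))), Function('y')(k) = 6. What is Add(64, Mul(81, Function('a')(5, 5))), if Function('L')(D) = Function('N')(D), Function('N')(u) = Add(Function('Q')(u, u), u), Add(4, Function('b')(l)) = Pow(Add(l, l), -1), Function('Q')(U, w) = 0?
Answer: Rational(1289, 2) ≈ 644.50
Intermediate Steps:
Function('b')(l) = Add(-4, Mul(Rational(1, 2), Pow(l, -1))) (Function('b')(l) = Add(-4, Pow(Add(l, l), -1)) = Add(-4, Pow(Mul(2, l), -1)) = Add(-4, Mul(Rational(1, 2), Pow(l, -1))))
Function('N')(u) = u (Function('N')(u) = Add(0, u) = u)
Function('L')(D) = D
Function('a')(h, K) = Add(Rational(13, 6), h) (Function('a')(h, K) = Add(Add(h, 6), Add(-4, Mul(Rational(1, 2), Pow(3, -1)))) = Add(Add(6, h), Add(-4, Mul(Rational(1, 2), Rational(1, 3)))) = Add(Add(6, h), Add(-4, Rational(1, 6))) = Add(Add(6, h), Rational(-23, 6)) = Add(Rational(13, 6), h))
Add(64, Mul(81, Function('a')(5, 5))) = Add(64, Mul(81, Add(Rational(13, 6), 5))) = Add(64, Mul(81, Rational(43, 6))) = Add(64, Rational(1161, 2)) = Rational(1289, 2)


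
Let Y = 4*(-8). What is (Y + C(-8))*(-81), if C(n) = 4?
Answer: 2268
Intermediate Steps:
Y = -32
(Y + C(-8))*(-81) = (-32 + 4)*(-81) = -28*(-81) = 2268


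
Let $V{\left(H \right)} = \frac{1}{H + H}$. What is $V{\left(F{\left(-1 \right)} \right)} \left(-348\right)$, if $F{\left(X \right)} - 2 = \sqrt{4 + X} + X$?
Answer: $87 - 87 \sqrt{3} \approx -63.688$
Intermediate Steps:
$F{\left(X \right)} = 2 + X + \sqrt{4 + X}$ ($F{\left(X \right)} = 2 + \left(\sqrt{4 + X} + X\right) = 2 + \left(X + \sqrt{4 + X}\right) = 2 + X + \sqrt{4 + X}$)
$V{\left(H \right)} = \frac{1}{2 H}$
$V{\left(F{\left(-1 \right)} \right)} \left(-348\right) = \frac{1}{2 \left(2 - 1 + \sqrt{4 - 1}\right)} \left(-348\right) = \frac{1}{2 \left(2 - 1 + \sqrt{3}\right)} \left(-348\right) = \frac{1}{2 \left(1 + \sqrt{3}\right)} \left(-348\right) = - \frac{174}{1 + \sqrt{3}}$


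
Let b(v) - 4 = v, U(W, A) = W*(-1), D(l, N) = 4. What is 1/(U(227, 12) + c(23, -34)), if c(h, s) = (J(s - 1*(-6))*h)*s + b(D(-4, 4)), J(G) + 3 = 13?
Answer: -1/8039 ≈ -0.00012439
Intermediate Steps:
J(G) = 10 (J(G) = -3 + 13 = 10)
U(W, A) = -W
b(v) = 4 + v
c(h, s) = 8 + 10*h*s (c(h, s) = (10*h)*s + (4 + 4) = 10*h*s + 8 = 8 + 10*h*s)
1/(U(227, 12) + c(23, -34)) = 1/(-1*227 + (8 + 10*23*(-34))) = 1/(-227 + (8 - 7820)) = 1/(-227 - 7812) = 1/(-8039) = -1/8039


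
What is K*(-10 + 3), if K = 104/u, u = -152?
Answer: 91/19 ≈ 4.7895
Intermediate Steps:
K = -13/19 (K = 104/(-152) = 104*(-1/152) = -13/19 ≈ -0.68421)
K*(-10 + 3) = -13*(-10 + 3)/19 = -13/19*(-7) = 91/19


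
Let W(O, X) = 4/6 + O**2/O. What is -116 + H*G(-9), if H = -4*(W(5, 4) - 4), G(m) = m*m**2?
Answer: 4744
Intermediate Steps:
G(m) = m**3
W(O, X) = 2/3 + O (W(O, X) = 4*(1/6) + O = 2/3 + O)
H = -20/3 (H = -4*((2/3 + 5) - 4) = -4*(17/3 - 4) = -4*5/3 = -20/3 ≈ -6.6667)
-116 + H*G(-9) = -116 - 20/3*(-9)**3 = -116 - 20/3*(-729) = -116 + 4860 = 4744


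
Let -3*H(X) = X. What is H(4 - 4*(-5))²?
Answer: 64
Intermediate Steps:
H(X) = -X/3
H(4 - 4*(-5))² = (-(4 - 4*(-5))/3)² = (-(4 + 20)/3)² = (-⅓*24)² = (-8)² = 64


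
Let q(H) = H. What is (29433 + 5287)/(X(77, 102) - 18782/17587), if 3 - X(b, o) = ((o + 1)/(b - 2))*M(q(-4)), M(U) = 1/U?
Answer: 26169456000/1715023 ≈ 15259.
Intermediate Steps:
X(b, o) = 3 + (1 + o)/(4*(-2 + b)) (X(b, o) = 3 - (o + 1)/(b - 2)/(-4) = 3 - (1 + o)/(-2 + b)*(-1)/4 = 3 - (-1)*(1 + o)/(4*(-2 + b)) = 3 + (1 + o)/(4*(-2 + b)))
(29433 + 5287)/(X(77, 102) - 18782/17587) = (29433 + 5287)/((-23 + 102 + 12*77)/(4*(-2 + 77)) - 18782/17587) = 34720/((1/4)*(-23 + 102 + 924)/75 - 18782*1/17587) = 34720/((1/4)*(1/75)*1003 - 18782/17587) = 34720/(1003/300 - 18782/17587) = 34720/(12005161/5276100) = 34720*(5276100/12005161) = 26169456000/1715023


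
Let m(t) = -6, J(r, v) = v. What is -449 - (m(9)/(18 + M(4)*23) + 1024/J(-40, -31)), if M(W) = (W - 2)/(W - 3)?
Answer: -412547/992 ≈ -415.87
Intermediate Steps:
M(W) = (-2 + W)/(-3 + W)
-449 - (m(9)/(18 + M(4)*23) + 1024/J(-40, -31)) = -449 - (-6/(18 + ((-2 + 4)/(-3 + 4))*23) + 1024/(-31)) = -449 - (-6/(18 + (2/1)*23) + 1024*(-1/31)) = -449 - (-6/(18 + (1*2)*23) - 1024/31) = -449 - (-6/(18 + 2*23) - 1024/31) = -449 - (-6/(18 + 46) - 1024/31) = -449 - (-6/64 - 1024/31) = -449 - (-6*1/64 - 1024/31) = -449 - (-3/32 - 1024/31) = -449 - 1*(-32861/992) = -449 + 32861/992 = -412547/992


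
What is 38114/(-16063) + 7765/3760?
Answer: -3715889/12079376 ≈ -0.30762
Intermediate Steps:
38114/(-16063) + 7765/3760 = 38114*(-1/16063) + 7765*(1/3760) = -38114/16063 + 1553/752 = -3715889/12079376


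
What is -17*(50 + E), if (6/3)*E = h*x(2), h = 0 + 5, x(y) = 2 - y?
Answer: -850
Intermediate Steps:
h = 5
E = 0 (E = (5*(2 - 1*2))/2 = (5*(2 - 2))/2 = (5*0)/2 = (½)*0 = 0)
-17*(50 + E) = -17*(50 + 0) = -17*50 = -850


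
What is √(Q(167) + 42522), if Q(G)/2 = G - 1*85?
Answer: √42686 ≈ 206.61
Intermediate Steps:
Q(G) = -170 + 2*G (Q(G) = 2*(G - 1*85) = 2*(G - 85) = 2*(-85 + G) = -170 + 2*G)
√(Q(167) + 42522) = √((-170 + 2*167) + 42522) = √((-170 + 334) + 42522) = √(164 + 42522) = √42686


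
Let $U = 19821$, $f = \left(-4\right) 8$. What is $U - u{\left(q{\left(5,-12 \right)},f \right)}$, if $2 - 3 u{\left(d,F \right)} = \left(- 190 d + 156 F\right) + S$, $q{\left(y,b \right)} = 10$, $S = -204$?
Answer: $17455$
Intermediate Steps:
$f = -32$
$u{\left(d,F \right)} = \frac{206}{3} - 52 F + \frac{190 d}{3}$ ($u{\left(d,F \right)} = \frac{2}{3} - \frac{\left(- 190 d + 156 F\right) - 204}{3} = \frac{2}{3} - \frac{-204 - 190 d + 156 F}{3} = \frac{2}{3} + \left(68 - 52 F + \frac{190 d}{3}\right) = \frac{206}{3} - 52 F + \frac{190 d}{3}$)
$U - u{\left(q{\left(5,-12 \right)},f \right)} = 19821 - \left(\frac{206}{3} - -1664 + \frac{190}{3} \cdot 10\right) = 19821 - \left(\frac{206}{3} + 1664 + \frac{1900}{3}\right) = 19821 - 2366 = 17455$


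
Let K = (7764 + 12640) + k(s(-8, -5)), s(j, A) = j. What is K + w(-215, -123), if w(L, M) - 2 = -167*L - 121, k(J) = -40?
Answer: 56150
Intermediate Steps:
w(L, M) = -119 - 167*L (w(L, M) = 2 + (-167*L - 121) = 2 + (-121 - 167*L) = -119 - 167*L)
K = 20364 (K = (7764 + 12640) - 40 = 20404 - 40 = 20364)
K + w(-215, -123) = 20364 + (-119 - 167*(-215)) = 20364 + (-119 + 35905) = 20364 + 35786 = 56150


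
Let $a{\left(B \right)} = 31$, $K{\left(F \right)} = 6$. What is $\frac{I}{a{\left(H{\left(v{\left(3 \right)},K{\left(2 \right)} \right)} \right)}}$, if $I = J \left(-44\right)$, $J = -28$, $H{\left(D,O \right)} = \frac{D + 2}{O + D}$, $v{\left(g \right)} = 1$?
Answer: $\frac{1232}{31} \approx 39.742$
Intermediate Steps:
$H{\left(D,O \right)} = \frac{2 + D}{D + O}$
$I = 1232$ ($I = \left(-28\right) \left(-44\right) = 1232$)
$\frac{I}{a{\left(H{\left(v{\left(3 \right)},K{\left(2 \right)} \right)} \right)}} = \frac{1232}{31}$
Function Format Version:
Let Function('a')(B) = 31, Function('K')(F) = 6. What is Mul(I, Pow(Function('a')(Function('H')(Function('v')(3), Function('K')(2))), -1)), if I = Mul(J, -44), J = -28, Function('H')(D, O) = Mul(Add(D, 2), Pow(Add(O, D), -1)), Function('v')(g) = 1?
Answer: Rational(1232, 31) ≈ 39.742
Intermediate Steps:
Function('H')(D, O) = Mul(Pow(Add(D, O), -1), Add(2, D)) (Function('H')(D, O) = Mul(Add(2, D), Pow(Add(D, O), -1)) = Mul(Pow(Add(D, O), -1), Add(2, D)))
I = 1232 (I = Mul(-28, -44) = 1232)
Mul(I, Pow(Function('a')(Function('H')(Function('v')(3), Function('K')(2))), -1)) = Mul(1232, Pow(31, -1)) = Mul(1232, Rational(1, 31)) = Rational(1232, 31)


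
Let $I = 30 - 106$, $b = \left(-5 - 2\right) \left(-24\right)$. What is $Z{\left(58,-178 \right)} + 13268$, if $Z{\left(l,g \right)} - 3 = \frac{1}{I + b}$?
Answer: $\frac{1220933}{92} \approx 13271.0$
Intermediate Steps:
$b = 168$ ($b = \left(-7\right) \left(-24\right) = 168$)
$I = -76$ ($I = 30 - 106 = -76$)
$Z{\left(l,g \right)} = \frac{277}{92}$ ($Z{\left(l,g \right)} = 3 + \frac{1}{-76 + 168} = 3 + \frac{1}{92} = \frac{277}{92}$)
$Z{\left(58,-178 \right)} + 13268 = \frac{277}{92} + 13268 = \frac{1220933}{92}$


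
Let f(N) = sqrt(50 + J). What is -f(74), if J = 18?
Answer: -2*sqrt(17) ≈ -8.2462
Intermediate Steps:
f(N) = 2*sqrt(17) (f(N) = sqrt(50 + 18) = sqrt(68) = 2*sqrt(17))
-f(74) = -2*sqrt(17)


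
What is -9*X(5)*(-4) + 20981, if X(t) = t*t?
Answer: 21881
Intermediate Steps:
X(t) = t**2
-9*X(5)*(-4) + 20981 = -9*5**2*(-4) + 20981 = -9*25*(-4) + 20981 = -225*(-4) + 20981 = 900 + 20981 = 21881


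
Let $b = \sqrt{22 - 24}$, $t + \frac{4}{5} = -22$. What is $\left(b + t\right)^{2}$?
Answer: $\frac{12946}{25} - \frac{228 i \sqrt{2}}{5} \approx 517.84 - 64.488 i$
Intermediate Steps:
$t = - \frac{114}{5}$ ($t = - \frac{4}{5} - 22 = - \frac{114}{5} \approx -22.8$)
$b = i \sqrt{2}$ ($b = \sqrt{-2} = i \sqrt{2} \approx 1.4142 i$)
$\left(b + t\right)^{2} = \left(i \sqrt{2} - \frac{114}{5}\right)^{2} = \left(- \frac{114}{5} + i \sqrt{2}\right)^{2}$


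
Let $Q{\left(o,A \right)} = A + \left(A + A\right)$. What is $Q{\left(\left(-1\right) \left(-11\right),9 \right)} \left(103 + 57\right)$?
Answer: $4320$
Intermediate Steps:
$Q{\left(o,A \right)} = 3 A$ ($Q{\left(o,A \right)} = A + 2 A = 3 A$)
$Q{\left(\left(-1\right) \left(-11\right),9 \right)} \left(103 + 57\right) = 3 \cdot 9 \left(103 + 57\right) = 27 \cdot 160 = 4320$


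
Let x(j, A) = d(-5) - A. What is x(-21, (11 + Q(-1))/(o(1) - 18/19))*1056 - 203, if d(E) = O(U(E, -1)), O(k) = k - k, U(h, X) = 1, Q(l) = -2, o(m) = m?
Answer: -180779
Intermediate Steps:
O(k) = 0
d(E) = 0
x(j, A) = -A (x(j, A) = 0 - A = -A)
x(-21, (11 + Q(-1))/(o(1) - 18/19))*1056 - 203 = -(11 - 2)/(1 - 18/19)*1056 - 203 = -9/(1 - 18*1/19)*1056 - 203 = -9/(1 - 18/19)*1056 - 203 = -9/1/19*1056 - 203 = -9*19*1056 - 203 = -1*171*1056 - 203 = -171*1056 - 203 = -180576 - 203 = -180779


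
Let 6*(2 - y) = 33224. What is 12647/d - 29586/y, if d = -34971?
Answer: 1446969968/290364213 ≈ 4.9833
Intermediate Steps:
y = -16606/3 (y = 2 - 1/6*33224 = 2 - 16612/3 = -16606/3 ≈ -5535.3)
12647/d - 29586/y = 12647/(-34971) - 29586/(-16606/3) = 12647*(-1/34971) - 29586*(-3/16606) = -12647/34971 + 44379/8303 = 1446969968/290364213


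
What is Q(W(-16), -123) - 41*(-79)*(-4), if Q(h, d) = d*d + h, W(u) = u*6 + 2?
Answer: 2079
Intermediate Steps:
W(u) = 2 + 6*u (W(u) = 6*u + 2 = 2 + 6*u)
Q(h, d) = h + d**2 (Q(h, d) = d**2 + h = h + d**2)
Q(W(-16), -123) - 41*(-79)*(-4) = ((2 + 6*(-16)) + (-123)**2) - 41*(-79)*(-4) = ((2 - 96) + 15129) + 3239*(-4) = (-94 + 15129) - 12956 = 15035 - 12956 = 2079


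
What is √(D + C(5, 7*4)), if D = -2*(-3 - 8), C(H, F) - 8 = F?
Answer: √58 ≈ 7.6158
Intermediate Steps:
C(H, F) = 8 + F
D = 22 (D = -2*(-11) = 22)
√(D + C(5, 7*4)) = √(22 + (8 + 7*4)) = √(22 + (8 + 28)) = √(22 + 36) = √58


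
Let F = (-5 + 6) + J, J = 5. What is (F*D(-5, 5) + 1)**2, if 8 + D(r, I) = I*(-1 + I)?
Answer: 5329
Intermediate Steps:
F = 6 (F = (-5 + 6) + 5 = 1 + 5 = 6)
D(r, I) = -8 + I*(-1 + I)
(F*D(-5, 5) + 1)**2 = (6*(-8 + 5**2 - 1*5) + 1)**2 = (6*(-8 + 25 - 5) + 1)**2 = (6*12 + 1)**2 = (72 + 1)**2 = 73**2 = 5329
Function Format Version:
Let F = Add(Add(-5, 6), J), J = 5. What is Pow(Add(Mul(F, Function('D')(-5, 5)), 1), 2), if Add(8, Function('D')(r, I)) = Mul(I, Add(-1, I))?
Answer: 5329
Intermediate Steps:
F = 6 (F = Add(Add(-5, 6), 5) = Add(1, 5) = 6)
Function('D')(r, I) = Add(-8, Mul(I, Add(-1, I)))
Pow(Add(Mul(F, Function('D')(-5, 5)), 1), 2) = Pow(Add(Mul(6, Add(-8, Pow(5, 2), Mul(-1, 5))), 1), 2) = Pow(Add(Mul(6, Add(-8, 25, -5)), 1), 2) = Pow(Add(Mul(6, 12), 1), 2) = Pow(Add(72, 1), 2) = Pow(73, 2) = 5329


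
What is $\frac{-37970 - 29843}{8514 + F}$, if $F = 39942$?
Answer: $- \frac{67813}{48456} \approx -1.3995$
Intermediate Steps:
$\frac{-37970 - 29843}{8514 + F} = \frac{-37970 - 29843}{8514 + 39942} = - \frac{67813}{48456}$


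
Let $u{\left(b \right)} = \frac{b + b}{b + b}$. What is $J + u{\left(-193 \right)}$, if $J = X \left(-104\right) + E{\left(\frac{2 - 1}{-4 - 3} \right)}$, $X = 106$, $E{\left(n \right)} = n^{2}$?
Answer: $- \frac{540126}{49} \approx -11023.0$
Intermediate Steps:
$u{\left(b \right)} = 1$ ($u{\left(b \right)} = \frac{2 b}{2 b} = 2 b \frac{1}{2 b} = 1$)
$J = - \frac{540175}{49}$ ($J = 106 \left(-104\right) + \left(\frac{2 - 1}{-4 - 3}\right)^{2} = -11024 + \left(1 \frac{1}{-7}\right)^{2} = -11024 + \left(1 \left(- \frac{1}{7}\right)\right)^{2} = -11024 + \left(- \frac{1}{7}\right)^{2} = -11024 + \frac{1}{49} = - \frac{540175}{49} \approx -11024.0$)
$J + u{\left(-193 \right)} = - \frac{540175}{49} + 1 = - \frac{540126}{49}$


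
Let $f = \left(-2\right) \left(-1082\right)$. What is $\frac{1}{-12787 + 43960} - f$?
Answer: $- \frac{67458371}{31173} \approx -2164.0$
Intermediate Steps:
$f = 2164$
$\frac{1}{-12787 + 43960} - f = \frac{1}{-12787 + 43960} - 2164 = \frac{1}{31173} - 2164 = - \frac{67458371}{31173}$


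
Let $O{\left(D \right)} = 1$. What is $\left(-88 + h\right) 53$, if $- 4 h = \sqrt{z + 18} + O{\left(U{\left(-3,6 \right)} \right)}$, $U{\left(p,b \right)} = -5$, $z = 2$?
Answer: $- \frac{18709}{4} - \frac{53 \sqrt{5}}{2} \approx -4736.5$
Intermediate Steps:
$h = - \frac{1}{4} - \frac{\sqrt{5}}{2}$ ($h = - \frac{\sqrt{2 + 18} + 1}{4} = - \frac{\sqrt{20} + 1}{4} = - \frac{2 \sqrt{5} + 1}{4} = - \frac{1 + 2 \sqrt{5}}{4} = - \frac{1}{4} - \frac{\sqrt{5}}{2} \approx -1.368$)
$\left(-88 + h\right) 53 = \left(-88 - \left(\frac{1}{4} + \frac{\sqrt{5}}{2}\right)\right) 53 = \left(- \frac{353}{4} - \frac{\sqrt{5}}{2}\right) 53 = - \frac{18709}{4} - \frac{53 \sqrt{5}}{2}$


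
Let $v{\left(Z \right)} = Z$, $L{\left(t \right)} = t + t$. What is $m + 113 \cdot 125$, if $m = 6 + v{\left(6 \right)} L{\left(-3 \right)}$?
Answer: $14095$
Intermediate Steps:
$L{\left(t \right)} = 2 t$
$m = -30$ ($m = 6 + 6 \cdot 2 \left(-3\right) = 6 + 6 \left(-6\right) = 6 - 36 = -30$)
$m + 113 \cdot 125 = -30 + 113 \cdot 125 = -30 + 14125 = 14095$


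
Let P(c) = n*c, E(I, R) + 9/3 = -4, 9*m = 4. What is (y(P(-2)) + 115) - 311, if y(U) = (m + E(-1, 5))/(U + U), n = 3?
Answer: -21109/108 ≈ -195.45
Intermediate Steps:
m = 4/9 (m = (⅑)*4 = 4/9 ≈ 0.44444)
E(I, R) = -7 (E(I, R) = -3 - 4 = -7)
P(c) = 3*c
y(U) = -59/(18*U) (y(U) = (4/9 - 7)/(U + U) = -59*1/(2*U)/9 = -59/(18*U))
(y(P(-2)) + 115) - 311 = (-59/(18*(3*(-2))) + 115) - 311 = (-59/18/(-6) + 115) - 311 = (-59/18*(-⅙) + 115) - 311 = (59/108 + 115) - 311 = 12479/108 - 311 = -21109/108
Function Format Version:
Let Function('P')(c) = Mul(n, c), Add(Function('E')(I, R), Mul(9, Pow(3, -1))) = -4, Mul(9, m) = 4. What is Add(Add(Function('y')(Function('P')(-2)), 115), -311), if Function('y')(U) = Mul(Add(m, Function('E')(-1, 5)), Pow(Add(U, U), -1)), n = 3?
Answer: Rational(-21109, 108) ≈ -195.45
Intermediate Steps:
m = Rational(4, 9) (m = Mul(Rational(1, 9), 4) = Rational(4, 9) ≈ 0.44444)
Function('E')(I, R) = -7 (Function('E')(I, R) = Add(-3, -4) = -7)
Function('P')(c) = Mul(3, c)
Function('y')(U) = Mul(Rational(-59, 18), Pow(U, -1)) (Function('y')(U) = Mul(Add(Rational(4, 9), -7), Pow(Add(U, U), -1)) = Mul(Rational(-59, 9), Pow(Mul(2, U), -1)) = Mul(Rational(-59, 9), Mul(Rational(1, 2), Pow(U, -1))) = Mul(Rational(-59, 18), Pow(U, -1)))
Add(Add(Function('y')(Function('P')(-2)), 115), -311) = Add(Add(Mul(Rational(-59, 18), Pow(Mul(3, -2), -1)), 115), -311) = Add(Add(Mul(Rational(-59, 18), Pow(-6, -1)), 115), -311) = Add(Add(Mul(Rational(-59, 18), Rational(-1, 6)), 115), -311) = Add(Add(Rational(59, 108), 115), -311) = Add(Rational(12479, 108), -311) = Rational(-21109, 108)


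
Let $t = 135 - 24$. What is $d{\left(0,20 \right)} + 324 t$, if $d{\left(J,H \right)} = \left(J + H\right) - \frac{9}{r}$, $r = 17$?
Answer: $\frac{611719}{17} \approx 35984.0$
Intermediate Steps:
$t = 111$ ($t = 135 - 24 = 111$)
$d{\left(J,H \right)} = - \frac{9}{17} + H + J$ ($d{\left(J,H \right)} = \left(J + H\right) - \frac{9}{17} = \left(H + J\right) - \frac{9}{17} = - \frac{9}{17} + H + J$)
$d{\left(0,20 \right)} + 324 t = \left(- \frac{9}{17} + 20 + 0\right) + 324 \cdot 111 = \frac{331}{17} + 35964 = \frac{611719}{17}$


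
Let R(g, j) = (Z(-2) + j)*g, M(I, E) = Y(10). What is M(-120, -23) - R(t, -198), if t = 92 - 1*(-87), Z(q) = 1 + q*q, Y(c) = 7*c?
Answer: 34617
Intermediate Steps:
M(I, E) = 70 (M(I, E) = 7*10 = 70)
Z(q) = 1 + q**2
t = 179 (t = 92 + 87 = 179)
R(g, j) = g*(5 + j) (R(g, j) = ((1 + (-2)**2) + j)*g = ((1 + 4) + j)*g = (5 + j)*g = g*(5 + j))
M(-120, -23) - R(t, -198) = 70 - 179*(5 - 198) = 70 - 179*(-193) = 70 - 1*(-34547) = 70 + 34547 = 34617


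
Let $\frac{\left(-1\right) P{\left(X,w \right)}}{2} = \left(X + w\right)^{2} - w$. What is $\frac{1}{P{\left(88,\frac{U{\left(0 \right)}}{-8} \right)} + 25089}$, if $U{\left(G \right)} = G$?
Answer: $\frac{1}{9601} \approx 0.00010416$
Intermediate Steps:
$P{\left(X,w \right)} = - 2 \left(X + w\right)^{2} + 2 w$ ($P{\left(X,w \right)} = - 2 \left(\left(X + w\right)^{2} - w\right) = - 2 \left(X + w\right)^{2} + 2 w$)
$\frac{1}{P{\left(88,\frac{U{\left(0 \right)}}{-8} \right)} + 25089} = \frac{1}{\left(- 2 \left(88 + \frac{1}{-8} \cdot 0\right)^{2} + 2 \frac{1}{-8} \cdot 0\right) + 25089} = \frac{1}{\left(- 2 \left(88 - 0\right)^{2} + 2 \left(\left(- \frac{1}{8}\right) 0\right)\right) + 25089} = \frac{1}{\left(- 2 \left(88 + 0\right)^{2} + 2 \cdot 0\right) + 25089} = \frac{1}{\left(- 2 \cdot 88^{2} + 0\right) + 25089} = \frac{1}{\left(\left(-2\right) 7744 + 0\right) + 25089} = \frac{1}{\left(-15488 + 0\right) + 25089} = \frac{1}{-15488 + 25089} = \frac{1}{9601}$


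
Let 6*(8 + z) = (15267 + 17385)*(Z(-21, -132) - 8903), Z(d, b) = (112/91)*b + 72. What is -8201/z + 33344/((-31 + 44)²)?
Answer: 21215189167293/107526509246 ≈ 197.30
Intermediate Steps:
Z(d, b) = 72 + 16*b/13 (Z(d, b) = (112*(1/91))*b + 72 = 16*b/13 + 72 = 72 + 16*b/13)
z = -636251534/13 (z = -8 + ((15267 + 17385)*((72 + (16/13)*(-132)) - 8903))/6 = -8 + (32652*((72 - 2112/13) - 8903))/6 = -8 + (32652*(-1176/13 - 8903))/6 = -8 + (32652*(-116915/13))/6 = -8 + (⅙)*(-3817508580/13) = -8 - 636251430/13 = -636251534/13 ≈ -4.8942e+7)
-8201/z + 33344/((-31 + 44)²) = -8201/(-636251534/13) + 33344/((-31 + 44)²) = -8201*(-13/636251534) + 33344/(13²) = 106613/636251534 + 33344/169 = 21215189167293/107526509246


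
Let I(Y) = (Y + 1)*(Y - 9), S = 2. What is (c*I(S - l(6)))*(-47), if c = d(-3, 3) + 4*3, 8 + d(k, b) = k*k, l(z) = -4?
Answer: 12831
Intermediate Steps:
d(k, b) = -8 + k² (d(k, b) = -8 + k*k = -8 + k²)
I(Y) = (1 + Y)*(-9 + Y)
c = 13 (c = (-8 + (-3)²) + 4*3 = (-8 + 9) + 12 = 1 + 12 = 13)
(c*I(S - l(6)))*(-47) = (13*(-9 + (2 - 1*(-4))² - 8*(2 - 1*(-4))))*(-47) = (13*(-9 + (2 + 4)² - 8*(2 + 4)))*(-47) = (13*(-9 + 6² - 8*6))*(-47) = (13*(-9 + 36 - 48))*(-47) = (13*(-21))*(-47) = -273*(-47) = 12831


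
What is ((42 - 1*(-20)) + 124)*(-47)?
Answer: -8742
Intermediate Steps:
((42 - 1*(-20)) + 124)*(-47) = ((42 + 20) + 124)*(-47) = (62 + 124)*(-47) = 186*(-47) = -8742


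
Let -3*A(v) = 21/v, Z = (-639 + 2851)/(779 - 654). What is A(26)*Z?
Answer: -7742/1625 ≈ -4.7643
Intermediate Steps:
Z = 2212/125 ≈ 17.696
A(v) = -7/v
A(26)*Z = -7/26*(2212/125) = -7*1/26*(2212/125) = -7/26*2212/125 = -7742/1625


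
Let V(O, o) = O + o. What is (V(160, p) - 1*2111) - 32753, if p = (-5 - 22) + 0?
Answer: -34731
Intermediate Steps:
p = -27 (p = -27 + 0 = -27)
(V(160, p) - 1*2111) - 32753 = ((160 - 27) - 1*2111) - 32753 = (133 - 2111) - 32753 = -1978 - 32753 = -34731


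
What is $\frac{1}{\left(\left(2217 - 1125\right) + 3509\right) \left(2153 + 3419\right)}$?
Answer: $\frac{1}{25636772} \approx 3.9006 \cdot 10^{-8}$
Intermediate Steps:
$\frac{1}{\left(\left(2217 - 1125\right) + 3509\right) \left(2153 + 3419\right)} = \frac{1}{\left(\left(2217 - 1125\right) + 3509\right) 5572} = \frac{1}{\left(1092 + 3509\right) 5572} = \frac{1}{4601 \cdot 5572} = \frac{1}{25636772}$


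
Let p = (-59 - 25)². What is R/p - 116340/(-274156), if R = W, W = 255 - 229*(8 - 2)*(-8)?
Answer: 325360631/161203728 ≈ 2.0183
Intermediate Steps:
p = 7056 (p = (-84)² = 7056)
W = 11247 (W = 255 - 1374*(-8) = 255 - 229*(-48) = 255 + 10992 = 11247)
R = 11247
R/p - 116340/(-274156) = 11247/7056 - 116340/(-274156) = 11247*(1/7056) - 116340*(-1/274156) = 3749/2352 + 29085/68539 = 325360631/161203728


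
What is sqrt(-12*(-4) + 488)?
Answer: 2*sqrt(134) ≈ 23.152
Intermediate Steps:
sqrt(-12*(-4) + 488) = sqrt(48 + 488) = sqrt(536) = 2*sqrt(134)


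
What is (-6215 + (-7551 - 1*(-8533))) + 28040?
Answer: 22807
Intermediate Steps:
(-6215 + (-7551 - 1*(-8533))) + 28040 = (-6215 + (-7551 + 8533)) + 28040 = (-6215 + 982) + 28040 = -5233 + 28040 = 22807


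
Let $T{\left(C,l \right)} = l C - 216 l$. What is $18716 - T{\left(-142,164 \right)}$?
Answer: $77428$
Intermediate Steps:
$T{\left(C,l \right)} = - 216 l + C l$ ($T{\left(C,l \right)} = C l - 216 l = - 216 l + C l$)
$18716 - T{\left(-142,164 \right)} = 18716 - 164 \left(-216 - 142\right) = 18716 - 164 \left(-358\right) = 18716 - -58712 = 18716 + 58712 = 77428$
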